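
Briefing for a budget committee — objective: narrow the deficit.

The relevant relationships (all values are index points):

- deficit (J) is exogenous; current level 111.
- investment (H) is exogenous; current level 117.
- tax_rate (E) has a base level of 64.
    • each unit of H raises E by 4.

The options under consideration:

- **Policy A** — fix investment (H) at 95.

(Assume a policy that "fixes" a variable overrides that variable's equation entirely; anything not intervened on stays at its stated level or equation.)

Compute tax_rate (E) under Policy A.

444

Policy A (H := 95):
  H = 95
  E = 64 + 4·95 = 444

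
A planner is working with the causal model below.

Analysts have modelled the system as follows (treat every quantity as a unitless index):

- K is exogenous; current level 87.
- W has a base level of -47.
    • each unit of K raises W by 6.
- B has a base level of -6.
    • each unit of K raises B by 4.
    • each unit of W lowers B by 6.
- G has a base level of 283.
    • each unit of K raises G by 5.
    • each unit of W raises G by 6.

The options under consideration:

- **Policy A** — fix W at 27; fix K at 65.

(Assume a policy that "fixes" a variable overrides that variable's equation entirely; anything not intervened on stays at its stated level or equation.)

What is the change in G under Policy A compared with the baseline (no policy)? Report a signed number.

-2798

Baseline:
  K = 87
  W = -47 + 6·87 = 475
  G = 283 + 5·87 + 6·475 = 3568
Policy A (W := 27, K := 65):
  K = 65
  W = 27
  G = 283 + 5·65 + 6·27 = 770
Change in G: 770 − 3568 = -2798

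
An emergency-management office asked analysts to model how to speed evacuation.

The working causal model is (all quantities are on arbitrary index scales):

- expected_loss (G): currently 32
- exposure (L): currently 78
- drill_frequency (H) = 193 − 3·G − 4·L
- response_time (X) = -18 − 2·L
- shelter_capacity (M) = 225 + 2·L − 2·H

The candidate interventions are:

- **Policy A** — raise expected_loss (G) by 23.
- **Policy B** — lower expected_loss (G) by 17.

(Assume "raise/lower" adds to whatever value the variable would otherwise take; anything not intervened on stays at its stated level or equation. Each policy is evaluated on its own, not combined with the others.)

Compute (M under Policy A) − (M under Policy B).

240

Policy A (G + 23):
  G = 32 + 23 = 55
  L = 78
  H = 193 − 3·55 − 4·78 = -284
  M = 225 + 2·78 − 2·(-284) = 949
Policy B (G − 17):
  G = 32 − 17 = 15
  L = 78
  H = 193 − 3·15 − 4·78 = -164
  M = 225 + 2·78 − 2·(-164) = 709
M: 949 − 709 = 240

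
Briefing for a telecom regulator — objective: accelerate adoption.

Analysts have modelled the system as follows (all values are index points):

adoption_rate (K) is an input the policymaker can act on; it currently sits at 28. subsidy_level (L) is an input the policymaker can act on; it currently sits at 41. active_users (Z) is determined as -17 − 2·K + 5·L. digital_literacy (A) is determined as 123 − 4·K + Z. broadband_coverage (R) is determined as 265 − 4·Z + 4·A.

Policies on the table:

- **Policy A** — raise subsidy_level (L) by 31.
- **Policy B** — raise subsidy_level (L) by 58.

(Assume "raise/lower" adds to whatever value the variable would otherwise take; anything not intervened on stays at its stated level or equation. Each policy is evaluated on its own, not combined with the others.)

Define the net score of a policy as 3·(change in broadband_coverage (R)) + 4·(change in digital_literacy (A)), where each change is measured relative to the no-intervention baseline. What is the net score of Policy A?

620

Baseline:
  K = 28
  L = 41
  Z = -17 − 2·28 + 5·41 = 132
  A = 123 − 4·28 + 132 = 143
  R = 265 − 4·132 + 4·143 = 309
Policy A (L + 31):
  K = 28
  L = 41 + 31 = 72
  Z = -17 − 2·28 + 5·72 = 287
  A = 123 − 4·28 + 287 = 298
  R = 265 − 4·287 + 4·298 = 309
ΔR = 309 − 309 = 0; ΔA = 298 − 143 = 155
Score = 3·0 + 4·155 = 620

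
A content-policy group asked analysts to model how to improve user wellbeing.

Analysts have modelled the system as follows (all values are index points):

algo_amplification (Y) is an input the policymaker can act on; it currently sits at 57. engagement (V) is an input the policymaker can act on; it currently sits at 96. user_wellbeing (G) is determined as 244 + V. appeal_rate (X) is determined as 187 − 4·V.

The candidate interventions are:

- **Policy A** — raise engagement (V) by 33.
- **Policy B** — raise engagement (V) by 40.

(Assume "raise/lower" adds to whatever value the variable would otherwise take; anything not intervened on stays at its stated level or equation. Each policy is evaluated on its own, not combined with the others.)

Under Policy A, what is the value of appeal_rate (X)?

Policy A (V + 33):
  V = 96 + 33 = 129
  X = 187 − 4·129 = -329

-329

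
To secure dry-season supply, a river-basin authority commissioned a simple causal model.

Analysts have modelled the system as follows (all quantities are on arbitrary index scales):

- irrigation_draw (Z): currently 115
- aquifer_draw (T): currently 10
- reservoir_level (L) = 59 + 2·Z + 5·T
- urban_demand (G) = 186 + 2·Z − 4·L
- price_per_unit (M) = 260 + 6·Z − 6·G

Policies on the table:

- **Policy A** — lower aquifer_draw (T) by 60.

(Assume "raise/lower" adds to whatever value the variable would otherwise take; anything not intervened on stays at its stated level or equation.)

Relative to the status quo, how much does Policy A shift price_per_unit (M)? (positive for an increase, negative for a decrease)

Baseline:
  Z = 115
  T = 10
  L = 59 + 2·115 + 5·10 = 339
  G = 186 + 2·115 − 4·339 = -940
  M = 260 + 6·115 − 6·(-940) = 6590
Policy A (T − 60):
  Z = 115
  T = 10 − 60 = -50
  L = 59 + 2·115 + 5·(-50) = 39
  G = 186 + 2·115 − 4·39 = 260
  M = 260 + 6·115 − 6·260 = -610
Change in M: -610 − 6590 = -7200

-7200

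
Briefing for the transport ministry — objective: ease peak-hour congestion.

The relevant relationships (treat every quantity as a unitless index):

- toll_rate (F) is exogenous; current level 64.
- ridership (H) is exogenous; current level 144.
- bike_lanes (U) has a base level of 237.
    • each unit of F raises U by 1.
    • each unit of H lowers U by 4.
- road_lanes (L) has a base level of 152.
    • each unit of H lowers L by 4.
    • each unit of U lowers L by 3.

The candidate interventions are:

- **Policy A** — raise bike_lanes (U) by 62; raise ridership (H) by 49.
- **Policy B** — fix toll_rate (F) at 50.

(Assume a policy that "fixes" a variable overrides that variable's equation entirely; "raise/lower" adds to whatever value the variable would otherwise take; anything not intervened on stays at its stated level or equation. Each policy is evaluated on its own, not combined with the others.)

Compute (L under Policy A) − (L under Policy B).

Policy A (U + 62, H + 49):
  F = 64
  H = 144 + 49 = 193
  U = 237 + 64 − 4·193 (+62 from intervention) = -409
  L = 152 − 4·193 − 3·(-409) = 607
Policy B (F := 50):
  F = 50
  H = 144
  U = 237 + 50 − 4·144 = -289
  L = 152 − 4·144 − 3·(-289) = 443
L: 607 − 443 = 164

164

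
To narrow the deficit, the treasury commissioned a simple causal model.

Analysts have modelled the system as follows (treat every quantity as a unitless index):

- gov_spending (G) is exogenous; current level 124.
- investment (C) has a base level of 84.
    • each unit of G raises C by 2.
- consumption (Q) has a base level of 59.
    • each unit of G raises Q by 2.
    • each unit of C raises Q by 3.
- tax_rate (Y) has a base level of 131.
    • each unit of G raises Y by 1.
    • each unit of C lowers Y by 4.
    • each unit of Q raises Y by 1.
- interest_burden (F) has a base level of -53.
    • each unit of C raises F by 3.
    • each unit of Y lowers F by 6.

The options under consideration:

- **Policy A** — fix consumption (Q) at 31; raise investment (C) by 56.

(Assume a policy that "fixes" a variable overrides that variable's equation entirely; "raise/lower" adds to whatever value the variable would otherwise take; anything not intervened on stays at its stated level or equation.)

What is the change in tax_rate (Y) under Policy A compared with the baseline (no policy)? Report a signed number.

-1496

Baseline:
  G = 124
  C = 84 + 2·124 = 332
  Q = 59 + 2·124 + 3·332 = 1303
  Y = 131 + 124 − 4·332 + 1303 = 230
Policy A (Q := 31, C + 56):
  G = 124
  C = 84 + 2·124 (+56 from intervention) = 388
  Q = 31
  Y = 131 + 124 − 4·388 + 31 = -1266
Change in Y: -1266 − 230 = -1496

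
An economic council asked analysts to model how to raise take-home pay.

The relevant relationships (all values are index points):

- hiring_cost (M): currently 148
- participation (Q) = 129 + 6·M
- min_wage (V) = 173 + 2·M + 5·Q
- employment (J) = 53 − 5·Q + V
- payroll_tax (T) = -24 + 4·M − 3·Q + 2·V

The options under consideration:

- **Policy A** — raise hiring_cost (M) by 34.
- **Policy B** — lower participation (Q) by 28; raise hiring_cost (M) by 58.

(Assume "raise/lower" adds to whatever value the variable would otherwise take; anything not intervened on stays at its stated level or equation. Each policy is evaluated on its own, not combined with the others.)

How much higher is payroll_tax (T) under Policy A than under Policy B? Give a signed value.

-1004

Policy A (M + 34):
  M = 148 + 34 = 182
  Q = 129 + 6·182 = 1221
  V = 173 + 2·182 + 5·1221 = 6642
  T = -24 + 4·182 − 3·1221 + 2·6642 = 10325
Policy B (Q − 28, M + 58):
  M = 148 + 58 = 206
  Q = 129 + 6·206 (−28 from intervention) = 1337
  V = 173 + 2·206 + 5·1337 = 7270
  T = -24 + 4·206 − 3·1337 + 2·7270 = 11329
T: 10325 − 11329 = -1004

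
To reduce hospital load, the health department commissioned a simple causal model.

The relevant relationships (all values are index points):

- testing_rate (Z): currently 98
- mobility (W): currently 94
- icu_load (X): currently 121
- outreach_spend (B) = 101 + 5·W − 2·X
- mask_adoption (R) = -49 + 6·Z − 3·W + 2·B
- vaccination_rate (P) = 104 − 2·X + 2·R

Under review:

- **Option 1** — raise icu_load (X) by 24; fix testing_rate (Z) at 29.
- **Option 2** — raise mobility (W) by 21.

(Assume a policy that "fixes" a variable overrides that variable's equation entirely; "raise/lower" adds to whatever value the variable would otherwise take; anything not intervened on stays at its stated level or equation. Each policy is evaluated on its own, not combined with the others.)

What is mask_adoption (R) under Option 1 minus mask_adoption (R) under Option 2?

-657

Option 1 (X + 24, Z := 29):
  Z = 29
  W = 94
  X = 121 + 24 = 145
  B = 101 + 5·94 − 2·145 = 281
  R = -49 + 6·29 − 3·94 + 2·281 = 405
Option 2 (W + 21):
  Z = 98
  W = 94 + 21 = 115
  X = 121
  B = 101 + 5·115 − 2·121 = 434
  R = -49 + 6·98 − 3·115 + 2·434 = 1062
R: 405 − 1062 = -657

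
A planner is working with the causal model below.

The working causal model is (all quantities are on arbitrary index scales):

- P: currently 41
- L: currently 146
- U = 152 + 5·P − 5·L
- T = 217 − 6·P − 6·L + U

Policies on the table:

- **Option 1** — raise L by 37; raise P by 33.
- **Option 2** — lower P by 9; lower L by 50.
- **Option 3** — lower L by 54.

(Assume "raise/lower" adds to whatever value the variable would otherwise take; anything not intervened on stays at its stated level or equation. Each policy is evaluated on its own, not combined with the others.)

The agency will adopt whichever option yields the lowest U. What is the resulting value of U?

-393

Option 1 (L + 37, P + 33):
  P = 41 + 33 = 74
  L = 146 + 37 = 183
  U = 152 + 5·74 − 5·183 = -393
Option 2 (P − 9, L − 50):
  P = 41 − 9 = 32
  L = 146 − 50 = 96
  U = 152 + 5·32 − 5·96 = -168
Option 3 (L − 54):
  P = 41
  L = 146 − 54 = 92
  U = 152 + 5·41 − 5·92 = -103
Comparing — Option 1: U=-393, Option 2: U=-168, Option 3: U=-103. Lowest is -393 (Option 1).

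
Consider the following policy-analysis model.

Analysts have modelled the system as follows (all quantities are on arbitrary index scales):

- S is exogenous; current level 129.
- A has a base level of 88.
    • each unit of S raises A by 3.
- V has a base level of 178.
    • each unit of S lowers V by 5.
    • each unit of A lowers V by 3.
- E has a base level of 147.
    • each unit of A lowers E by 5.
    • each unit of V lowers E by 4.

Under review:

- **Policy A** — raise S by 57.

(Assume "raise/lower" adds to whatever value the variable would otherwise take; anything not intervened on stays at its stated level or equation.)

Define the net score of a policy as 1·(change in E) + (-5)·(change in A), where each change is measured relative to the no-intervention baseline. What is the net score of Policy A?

Baseline:
  S = 129
  A = 88 + 3·129 = 475
  V = 178 − 5·129 − 3·475 = -1892
  E = 147 − 5·475 − 4·(-1892) = 5340
Policy A (S + 57):
  S = 129 + 57 = 186
  A = 88 + 3·186 = 646
  V = 178 − 5·186 − 3·646 = -2690
  E = 147 − 5·646 − 4·(-2690) = 7677
ΔE = 7677 − 5340 = 2337; ΔA = 646 − 475 = 171
Score = 1·2337 + (-5)·171 = 1482

1482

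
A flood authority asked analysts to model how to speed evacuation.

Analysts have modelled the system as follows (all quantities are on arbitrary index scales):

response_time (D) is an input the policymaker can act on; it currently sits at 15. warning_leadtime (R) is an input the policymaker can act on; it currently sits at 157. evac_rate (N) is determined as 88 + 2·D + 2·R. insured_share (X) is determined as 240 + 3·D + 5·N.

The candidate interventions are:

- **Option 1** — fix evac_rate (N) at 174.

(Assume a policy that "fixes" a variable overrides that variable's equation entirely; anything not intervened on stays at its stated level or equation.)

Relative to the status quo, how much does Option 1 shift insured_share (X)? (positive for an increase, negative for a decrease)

Baseline:
  D = 15
  R = 157
  N = 88 + 2·15 + 2·157 = 432
  X = 240 + 3·15 + 5·432 = 2445
Option 1 (N := 174):
  D = 15
  R = 157
  N = 174
  X = 240 + 3·15 + 5·174 = 1155
Change in X: 1155 − 2445 = -1290

-1290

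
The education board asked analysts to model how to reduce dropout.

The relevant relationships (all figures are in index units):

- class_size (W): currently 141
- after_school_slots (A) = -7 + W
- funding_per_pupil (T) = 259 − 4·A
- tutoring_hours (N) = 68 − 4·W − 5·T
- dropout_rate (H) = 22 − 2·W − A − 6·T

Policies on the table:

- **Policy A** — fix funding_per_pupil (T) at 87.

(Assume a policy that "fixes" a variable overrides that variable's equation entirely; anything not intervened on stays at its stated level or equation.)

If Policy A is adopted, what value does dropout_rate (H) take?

Policy A (T := 87):
  W = 141
  A = -7 + 141 = 134
  T = 87
  H = 22 − 2·141 − 134 − 6·87 = -916

-916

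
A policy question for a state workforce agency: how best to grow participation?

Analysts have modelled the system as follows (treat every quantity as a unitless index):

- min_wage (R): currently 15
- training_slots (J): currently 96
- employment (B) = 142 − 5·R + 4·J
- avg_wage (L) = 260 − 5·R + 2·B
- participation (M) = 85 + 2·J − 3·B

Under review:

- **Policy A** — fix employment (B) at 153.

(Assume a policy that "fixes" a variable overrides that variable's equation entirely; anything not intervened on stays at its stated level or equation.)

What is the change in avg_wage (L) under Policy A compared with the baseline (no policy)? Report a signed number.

Baseline:
  R = 15
  J = 96
  B = 142 − 5·15 + 4·96 = 451
  L = 260 − 5·15 + 2·451 = 1087
Policy A (B := 153):
  R = 15
  J = 96
  B = 153
  L = 260 − 5·15 + 2·153 = 491
Change in L: 491 − 1087 = -596

-596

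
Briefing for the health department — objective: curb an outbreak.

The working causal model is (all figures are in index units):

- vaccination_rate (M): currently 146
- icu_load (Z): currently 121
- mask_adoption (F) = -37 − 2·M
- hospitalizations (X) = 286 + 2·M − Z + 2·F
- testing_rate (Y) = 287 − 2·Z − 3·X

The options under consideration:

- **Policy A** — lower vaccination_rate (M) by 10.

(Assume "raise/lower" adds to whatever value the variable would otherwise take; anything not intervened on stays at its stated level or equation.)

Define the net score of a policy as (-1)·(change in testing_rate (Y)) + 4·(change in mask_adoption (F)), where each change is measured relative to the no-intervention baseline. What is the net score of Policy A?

Baseline:
  M = 146
  Z = 121
  F = -37 − 2·146 = -329
  X = 286 + 2·146 − 121 + 2·(-329) = -201
  Y = 287 − 2·121 − 3·(-201) = 648
Policy A (M − 10):
  M = 146 − 10 = 136
  Z = 121
  F = -37 − 2·136 = -309
  X = 286 + 2·136 − 121 + 2·(-309) = -181
  Y = 287 − 2·121 − 3·(-181) = 588
ΔY = 588 − 648 = -60; ΔF = -309 − (-329) = 20
Score = (-1)·(-60) + 4·20 = 140

140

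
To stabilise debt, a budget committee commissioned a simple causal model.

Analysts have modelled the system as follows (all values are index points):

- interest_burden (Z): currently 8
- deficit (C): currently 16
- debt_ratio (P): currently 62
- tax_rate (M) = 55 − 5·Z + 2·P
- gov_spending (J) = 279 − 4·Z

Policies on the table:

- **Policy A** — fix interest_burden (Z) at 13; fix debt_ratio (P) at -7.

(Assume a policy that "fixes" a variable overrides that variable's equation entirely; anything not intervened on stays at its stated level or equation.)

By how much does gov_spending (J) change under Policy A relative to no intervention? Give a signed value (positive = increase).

Baseline:
  Z = 8
  J = 279 − 4·8 = 247
Policy A (Z := 13, P := -7):
  Z = 13
  J = 279 − 4·13 = 227
Change in J: 227 − 247 = -20

-20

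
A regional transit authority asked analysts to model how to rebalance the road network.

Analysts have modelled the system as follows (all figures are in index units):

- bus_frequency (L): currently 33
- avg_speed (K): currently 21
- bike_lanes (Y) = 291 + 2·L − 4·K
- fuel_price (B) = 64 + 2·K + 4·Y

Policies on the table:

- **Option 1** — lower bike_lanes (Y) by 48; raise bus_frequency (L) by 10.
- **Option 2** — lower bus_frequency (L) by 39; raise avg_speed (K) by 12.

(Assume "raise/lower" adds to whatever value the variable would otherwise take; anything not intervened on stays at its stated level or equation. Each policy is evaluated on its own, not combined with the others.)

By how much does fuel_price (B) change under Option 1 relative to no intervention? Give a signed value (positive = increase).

-112

Baseline:
  L = 33
  K = 21
  Y = 291 + 2·33 − 4·21 = 273
  B = 64 + 2·21 + 4·273 = 1198
Option 1 (Y − 48, L + 10):
  L = 33 + 10 = 43
  K = 21
  Y = 291 + 2·43 − 4·21 (−48 from intervention) = 245
  B = 64 + 2·21 + 4·245 = 1086
Change in B: 1086 − 1198 = -112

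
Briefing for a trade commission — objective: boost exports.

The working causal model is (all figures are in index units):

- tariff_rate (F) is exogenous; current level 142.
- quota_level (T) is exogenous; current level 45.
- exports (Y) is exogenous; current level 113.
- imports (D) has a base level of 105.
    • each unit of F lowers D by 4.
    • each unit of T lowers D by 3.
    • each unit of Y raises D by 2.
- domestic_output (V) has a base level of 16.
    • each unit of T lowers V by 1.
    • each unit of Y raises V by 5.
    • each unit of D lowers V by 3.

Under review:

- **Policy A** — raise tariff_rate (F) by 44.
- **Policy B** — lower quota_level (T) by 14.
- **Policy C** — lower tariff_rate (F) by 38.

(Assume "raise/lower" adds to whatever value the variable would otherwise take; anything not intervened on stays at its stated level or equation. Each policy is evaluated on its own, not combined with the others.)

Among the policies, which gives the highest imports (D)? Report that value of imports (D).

Policy A (F + 44):
  F = 142 + 44 = 186
  T = 45
  Y = 113
  D = 105 − 4·186 − 3·45 + 2·113 = -548
Policy B (T − 14):
  F = 142
  T = 45 − 14 = 31
  Y = 113
  D = 105 − 4·142 − 3·31 + 2·113 = -330
Policy C (F − 38):
  F = 142 − 38 = 104
  T = 45
  Y = 113
  D = 105 − 4·104 − 3·45 + 2·113 = -220
Comparing — Policy A: D=-548, Policy B: D=-330, Policy C: D=-220. Highest is -220 (Policy C).

-220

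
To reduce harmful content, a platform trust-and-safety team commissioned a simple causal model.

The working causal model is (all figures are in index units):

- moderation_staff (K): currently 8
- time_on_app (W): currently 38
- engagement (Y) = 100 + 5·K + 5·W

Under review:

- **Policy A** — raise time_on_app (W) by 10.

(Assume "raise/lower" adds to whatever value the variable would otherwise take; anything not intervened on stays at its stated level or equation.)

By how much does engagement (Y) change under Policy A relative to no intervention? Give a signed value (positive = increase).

50

Baseline:
  K = 8
  W = 38
  Y = 100 + 5·8 + 5·38 = 330
Policy A (W + 10):
  K = 8
  W = 38 + 10 = 48
  Y = 100 + 5·8 + 5·48 = 380
Change in Y: 380 − 330 = 50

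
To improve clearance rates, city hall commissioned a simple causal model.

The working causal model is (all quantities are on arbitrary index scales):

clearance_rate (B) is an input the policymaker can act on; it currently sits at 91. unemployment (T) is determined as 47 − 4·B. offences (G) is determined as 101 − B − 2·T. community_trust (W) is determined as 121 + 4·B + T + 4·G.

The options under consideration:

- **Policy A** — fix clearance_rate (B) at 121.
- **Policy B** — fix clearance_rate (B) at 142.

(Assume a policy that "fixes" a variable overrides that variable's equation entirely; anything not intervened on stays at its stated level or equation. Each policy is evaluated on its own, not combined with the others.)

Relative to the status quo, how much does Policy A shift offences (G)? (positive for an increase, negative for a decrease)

Baseline:
  B = 91
  T = 47 − 4·91 = -317
  G = 101 − 91 − 2·(-317) = 644
Policy A (B := 121):
  B = 121
  T = 47 − 4·121 = -437
  G = 101 − 121 − 2·(-437) = 854
Change in G: 854 − 644 = 210

210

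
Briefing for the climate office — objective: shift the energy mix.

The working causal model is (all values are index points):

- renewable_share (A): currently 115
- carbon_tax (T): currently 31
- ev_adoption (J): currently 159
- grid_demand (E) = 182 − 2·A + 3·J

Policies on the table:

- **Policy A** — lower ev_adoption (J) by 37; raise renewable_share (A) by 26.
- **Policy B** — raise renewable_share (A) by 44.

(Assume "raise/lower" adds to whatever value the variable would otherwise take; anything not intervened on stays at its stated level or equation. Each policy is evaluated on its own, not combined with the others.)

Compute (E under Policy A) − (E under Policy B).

Policy A (J − 37, A + 26):
  A = 115 + 26 = 141
  J = 159 − 37 = 122
  E = 182 − 2·141 + 3·122 = 266
Policy B (A + 44):
  A = 115 + 44 = 159
  J = 159
  E = 182 − 2·159 + 3·159 = 341
E: 266 − 341 = -75

-75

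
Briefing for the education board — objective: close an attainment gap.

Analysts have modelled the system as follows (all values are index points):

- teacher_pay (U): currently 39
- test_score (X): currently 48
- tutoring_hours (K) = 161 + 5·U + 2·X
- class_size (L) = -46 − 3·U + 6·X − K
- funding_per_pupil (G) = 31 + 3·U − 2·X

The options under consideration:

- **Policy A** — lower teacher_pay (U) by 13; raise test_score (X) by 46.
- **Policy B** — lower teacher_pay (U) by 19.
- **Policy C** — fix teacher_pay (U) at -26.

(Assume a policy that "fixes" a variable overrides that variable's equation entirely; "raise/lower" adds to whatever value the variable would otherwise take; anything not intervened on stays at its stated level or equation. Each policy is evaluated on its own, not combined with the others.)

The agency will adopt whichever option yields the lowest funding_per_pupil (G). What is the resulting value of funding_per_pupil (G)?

-143

Policy A (U − 13, X + 46):
  U = 39 − 13 = 26
  X = 48 + 46 = 94
  G = 31 + 3·26 − 2·94 = -79
Policy B (U − 19):
  U = 39 − 19 = 20
  X = 48
  G = 31 + 3·20 − 2·48 = -5
Policy C (U := -26):
  U = -26
  X = 48
  G = 31 + 3·(-26) − 2·48 = -143
Comparing — Policy A: G=-79, Policy B: G=-5, Policy C: G=-143. Lowest is -143 (Policy C).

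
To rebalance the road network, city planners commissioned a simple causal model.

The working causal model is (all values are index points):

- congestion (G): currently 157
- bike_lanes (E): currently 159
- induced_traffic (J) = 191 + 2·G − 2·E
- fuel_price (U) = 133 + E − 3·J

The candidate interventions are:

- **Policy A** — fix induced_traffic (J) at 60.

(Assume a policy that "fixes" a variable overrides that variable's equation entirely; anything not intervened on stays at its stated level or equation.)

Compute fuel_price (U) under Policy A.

Policy A (J := 60):
  G = 157
  E = 159
  J = 60
  U = 133 + 159 − 3·60 = 112

112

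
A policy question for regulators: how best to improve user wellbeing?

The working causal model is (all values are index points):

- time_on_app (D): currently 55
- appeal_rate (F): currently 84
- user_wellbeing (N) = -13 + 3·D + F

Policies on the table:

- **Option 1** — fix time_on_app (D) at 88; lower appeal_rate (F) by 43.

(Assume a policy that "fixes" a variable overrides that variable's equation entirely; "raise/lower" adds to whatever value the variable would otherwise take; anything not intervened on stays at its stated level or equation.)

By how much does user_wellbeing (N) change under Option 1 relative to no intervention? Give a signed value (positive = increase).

56

Baseline:
  D = 55
  F = 84
  N = -13 + 3·55 + 84 = 236
Option 1 (D := 88, F − 43):
  D = 88
  F = 84 − 43 = 41
  N = -13 + 3·88 + 41 = 292
Change in N: 292 − 236 = 56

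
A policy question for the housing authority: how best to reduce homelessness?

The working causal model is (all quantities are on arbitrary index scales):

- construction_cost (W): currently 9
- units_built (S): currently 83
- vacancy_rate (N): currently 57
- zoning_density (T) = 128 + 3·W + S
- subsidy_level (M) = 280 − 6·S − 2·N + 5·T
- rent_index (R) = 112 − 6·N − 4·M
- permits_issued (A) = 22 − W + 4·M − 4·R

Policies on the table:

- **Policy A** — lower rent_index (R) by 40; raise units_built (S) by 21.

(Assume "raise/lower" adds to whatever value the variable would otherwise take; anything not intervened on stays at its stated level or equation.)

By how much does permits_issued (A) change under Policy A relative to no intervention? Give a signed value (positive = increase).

-260

Baseline:
  W = 9
  S = 83
  N = 57
  T = 128 + 3·9 + 83 = 238
  M = 280 − 6·83 − 2·57 + 5·238 = 858
  R = 112 − 6·57 − 4·858 = -3662
  A = 22 − 9 + 4·858 − 4·(-3662) = 18093
Policy A (R − 40, S + 21):
  W = 9
  S = 83 + 21 = 104
  N = 57
  T = 128 + 3·9 + 104 = 259
  M = 280 − 6·104 − 2·57 + 5·259 = 837
  R = 112 − 6·57 − 4·837 (−40 from intervention) = -3618
  A = 22 − 9 + 4·837 − 4·(-3618) = 17833
Change in A: 17833 − 18093 = -260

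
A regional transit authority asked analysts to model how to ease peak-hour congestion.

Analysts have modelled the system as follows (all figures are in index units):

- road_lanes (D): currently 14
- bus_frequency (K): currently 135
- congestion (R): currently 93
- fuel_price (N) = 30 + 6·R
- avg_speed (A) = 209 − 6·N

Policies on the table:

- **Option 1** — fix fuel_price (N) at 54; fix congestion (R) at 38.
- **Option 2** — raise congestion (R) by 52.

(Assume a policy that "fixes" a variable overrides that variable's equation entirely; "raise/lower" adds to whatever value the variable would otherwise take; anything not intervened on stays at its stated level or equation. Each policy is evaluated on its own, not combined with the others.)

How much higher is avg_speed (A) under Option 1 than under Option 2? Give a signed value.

5076

Option 1 (N := 54, R := 38):
  R = 38
  N = 54
  A = 209 − 6·54 = -115
Option 2 (R + 52):
  R = 93 + 52 = 145
  N = 30 + 6·145 = 900
  A = 209 − 6·900 = -5191
A: -115 − (-5191) = 5076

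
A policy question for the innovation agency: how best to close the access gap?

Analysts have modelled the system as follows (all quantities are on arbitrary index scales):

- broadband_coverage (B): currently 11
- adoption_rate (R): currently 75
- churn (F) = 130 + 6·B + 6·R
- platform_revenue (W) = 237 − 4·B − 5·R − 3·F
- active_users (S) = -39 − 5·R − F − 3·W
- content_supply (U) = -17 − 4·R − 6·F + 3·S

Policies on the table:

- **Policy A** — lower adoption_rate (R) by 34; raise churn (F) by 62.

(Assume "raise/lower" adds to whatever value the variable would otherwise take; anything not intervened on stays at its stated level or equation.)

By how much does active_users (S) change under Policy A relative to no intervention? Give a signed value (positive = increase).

Baseline:
  B = 11
  R = 75
  F = 130 + 6·11 + 6·75 = 646
  W = 237 − 4·11 − 5·75 − 3·646 = -2120
  S = -39 − 5·75 − 646 − 3·(-2120) = 5300
Policy A (R − 34, F + 62):
  B = 11
  R = 75 − 34 = 41
  F = 130 + 6·11 + 6·41 (+62 from intervention) = 504
  W = 237 − 4·11 − 5·41 − 3·504 = -1524
  S = -39 − 5·41 − 504 − 3·(-1524) = 3824
Change in S: 3824 − 5300 = -1476

-1476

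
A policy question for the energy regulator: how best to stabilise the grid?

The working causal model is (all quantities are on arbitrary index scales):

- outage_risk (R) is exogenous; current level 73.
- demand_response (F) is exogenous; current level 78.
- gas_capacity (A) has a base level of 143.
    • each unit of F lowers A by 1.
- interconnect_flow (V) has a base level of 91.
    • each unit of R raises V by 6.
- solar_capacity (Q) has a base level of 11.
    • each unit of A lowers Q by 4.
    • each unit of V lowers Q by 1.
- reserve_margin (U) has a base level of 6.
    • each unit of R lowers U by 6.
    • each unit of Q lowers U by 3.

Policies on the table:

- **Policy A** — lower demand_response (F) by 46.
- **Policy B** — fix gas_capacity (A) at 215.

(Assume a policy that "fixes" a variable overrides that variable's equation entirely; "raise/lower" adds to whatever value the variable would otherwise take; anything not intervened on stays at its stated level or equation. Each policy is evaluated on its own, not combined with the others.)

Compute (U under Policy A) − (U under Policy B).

Policy A (F − 46):
  R = 73
  F = 78 − 46 = 32
  A = 143 − 32 = 111
  V = 91 + 6·73 = 529
  Q = 11 − 4·111 − 529 = -962
  U = 6 − 6·73 − 3·(-962) = 2454
Policy B (A := 215):
  R = 73
  F = 78
  A = 215
  V = 91 + 6·73 = 529
  Q = 11 − 4·215 − 529 = -1378
  U = 6 − 6·73 − 3·(-1378) = 3702
U: 2454 − 3702 = -1248

-1248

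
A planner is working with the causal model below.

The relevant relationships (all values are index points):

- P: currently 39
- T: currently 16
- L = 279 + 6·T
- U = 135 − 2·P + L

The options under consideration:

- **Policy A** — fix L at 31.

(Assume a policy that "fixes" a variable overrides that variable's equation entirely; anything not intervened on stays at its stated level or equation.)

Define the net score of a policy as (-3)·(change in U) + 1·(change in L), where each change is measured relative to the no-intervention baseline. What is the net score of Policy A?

688

Baseline:
  P = 39
  T = 16
  L = 279 + 6·16 = 375
  U = 135 − 2·39 + 375 = 432
Policy A (L := 31):
  P = 39
  T = 16
  L = 31
  U = 135 − 2·39 + 31 = 88
ΔU = 88 − 432 = -344; ΔL = 31 − 375 = -344
Score = (-3)·(-344) + 1·(-344) = 688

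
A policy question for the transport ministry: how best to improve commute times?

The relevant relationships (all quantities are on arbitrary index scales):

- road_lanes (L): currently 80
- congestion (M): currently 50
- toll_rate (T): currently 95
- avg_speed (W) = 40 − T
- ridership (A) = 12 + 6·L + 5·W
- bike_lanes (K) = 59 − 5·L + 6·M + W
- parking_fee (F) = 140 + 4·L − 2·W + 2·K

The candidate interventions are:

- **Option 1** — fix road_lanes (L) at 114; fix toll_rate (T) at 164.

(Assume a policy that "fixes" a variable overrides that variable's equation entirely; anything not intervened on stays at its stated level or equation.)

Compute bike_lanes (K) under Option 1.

Option 1 (L := 114, T := 164):
  L = 114
  M = 50
  T = 164
  W = 40 − 164 = -124
  K = 59 − 5·114 + 6·50 + (-124) = -335

-335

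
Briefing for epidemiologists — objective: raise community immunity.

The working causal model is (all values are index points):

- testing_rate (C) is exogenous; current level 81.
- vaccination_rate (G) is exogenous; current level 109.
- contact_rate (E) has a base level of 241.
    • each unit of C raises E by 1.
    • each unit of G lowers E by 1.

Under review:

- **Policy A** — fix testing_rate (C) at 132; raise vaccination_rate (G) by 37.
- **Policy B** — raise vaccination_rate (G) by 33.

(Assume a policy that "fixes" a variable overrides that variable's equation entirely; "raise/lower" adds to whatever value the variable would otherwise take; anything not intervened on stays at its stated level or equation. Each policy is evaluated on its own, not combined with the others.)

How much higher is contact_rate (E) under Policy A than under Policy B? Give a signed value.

Policy A (C := 132, G + 37):
  C = 132
  G = 109 + 37 = 146
  E = 241 + 132 − 146 = 227
Policy B (G + 33):
  C = 81
  G = 109 + 33 = 142
  E = 241 + 81 − 142 = 180
E: 227 − 180 = 47

47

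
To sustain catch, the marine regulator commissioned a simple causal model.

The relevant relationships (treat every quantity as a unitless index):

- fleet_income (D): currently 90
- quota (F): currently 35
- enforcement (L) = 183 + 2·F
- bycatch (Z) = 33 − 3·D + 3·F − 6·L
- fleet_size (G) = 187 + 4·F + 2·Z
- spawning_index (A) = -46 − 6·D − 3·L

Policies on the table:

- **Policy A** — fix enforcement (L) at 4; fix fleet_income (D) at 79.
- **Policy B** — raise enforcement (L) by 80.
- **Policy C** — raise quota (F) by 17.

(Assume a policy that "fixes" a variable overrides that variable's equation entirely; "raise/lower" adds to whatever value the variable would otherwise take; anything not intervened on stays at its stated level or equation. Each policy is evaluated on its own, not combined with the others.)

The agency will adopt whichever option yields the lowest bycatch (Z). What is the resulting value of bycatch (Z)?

Policy A (L := 4, D := 79):
  D = 79
  F = 35
  L = 4
  Z = 33 − 3·79 + 3·35 − 6·4 = -123
Policy B (L + 80):
  D = 90
  F = 35
  L = 183 + 2·35 (+80 from intervention) = 333
  Z = 33 − 3·90 + 3·35 − 6·333 = -2130
Policy C (F + 17):
  D = 90
  F = 35 + 17 = 52
  L = 183 + 2·52 = 287
  Z = 33 − 3·90 + 3·52 − 6·287 = -1803
Comparing — Policy A: Z=-123, Policy B: Z=-2130, Policy C: Z=-1803. Lowest is -2130 (Policy B).

-2130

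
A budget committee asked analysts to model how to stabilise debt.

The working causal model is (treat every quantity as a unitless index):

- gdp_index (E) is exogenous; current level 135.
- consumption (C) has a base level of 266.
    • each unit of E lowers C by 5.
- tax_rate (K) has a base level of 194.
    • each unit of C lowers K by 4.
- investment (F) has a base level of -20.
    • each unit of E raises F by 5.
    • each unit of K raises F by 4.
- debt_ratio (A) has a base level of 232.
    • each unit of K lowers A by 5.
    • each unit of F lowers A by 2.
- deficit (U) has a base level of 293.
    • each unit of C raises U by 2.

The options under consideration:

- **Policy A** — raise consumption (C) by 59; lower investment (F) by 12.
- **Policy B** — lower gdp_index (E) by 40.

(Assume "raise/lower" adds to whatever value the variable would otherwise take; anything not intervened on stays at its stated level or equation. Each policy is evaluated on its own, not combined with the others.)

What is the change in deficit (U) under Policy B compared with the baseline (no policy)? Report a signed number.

Baseline:
  E = 135
  C = 266 − 5·135 = -409
  U = 293 + 2·(-409) = -525
Policy B (E − 40):
  E = 135 − 40 = 95
  C = 266 − 5·95 = -209
  U = 293 + 2·(-209) = -125
Change in U: -125 − (-525) = 400

400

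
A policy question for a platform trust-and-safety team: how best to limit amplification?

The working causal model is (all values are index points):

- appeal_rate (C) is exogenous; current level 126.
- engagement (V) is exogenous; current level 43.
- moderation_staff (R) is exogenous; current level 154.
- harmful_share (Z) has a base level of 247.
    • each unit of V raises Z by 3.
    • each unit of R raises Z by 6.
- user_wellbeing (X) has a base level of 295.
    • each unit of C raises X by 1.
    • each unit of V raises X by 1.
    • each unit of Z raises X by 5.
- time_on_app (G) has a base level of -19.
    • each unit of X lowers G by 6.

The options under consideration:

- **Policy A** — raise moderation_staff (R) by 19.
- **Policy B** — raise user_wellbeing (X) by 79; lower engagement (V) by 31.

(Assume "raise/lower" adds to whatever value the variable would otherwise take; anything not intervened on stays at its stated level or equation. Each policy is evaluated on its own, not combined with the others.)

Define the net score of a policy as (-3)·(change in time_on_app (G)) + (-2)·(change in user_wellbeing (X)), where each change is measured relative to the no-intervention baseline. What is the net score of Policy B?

Baseline:
  C = 126
  V = 43
  R = 154
  Z = 247 + 3·43 + 6·154 = 1300
  X = 295 + 126 + 43 + 5·1300 = 6964
  G = -19 − 6·6964 = -41803
Policy B (X + 79, V − 31):
  C = 126
  V = 43 − 31 = 12
  R = 154
  Z = 247 + 3·12 + 6·154 = 1207
  X = 295 + 126 + 12 + 5·1207 (+79 from intervention) = 6547
  G = -19 − 6·6547 = -39301
ΔG = -39301 − (-41803) = 2502; ΔX = 6547 − 6964 = -417
Score = (-3)·2502 + (-2)·(-417) = -6672

-6672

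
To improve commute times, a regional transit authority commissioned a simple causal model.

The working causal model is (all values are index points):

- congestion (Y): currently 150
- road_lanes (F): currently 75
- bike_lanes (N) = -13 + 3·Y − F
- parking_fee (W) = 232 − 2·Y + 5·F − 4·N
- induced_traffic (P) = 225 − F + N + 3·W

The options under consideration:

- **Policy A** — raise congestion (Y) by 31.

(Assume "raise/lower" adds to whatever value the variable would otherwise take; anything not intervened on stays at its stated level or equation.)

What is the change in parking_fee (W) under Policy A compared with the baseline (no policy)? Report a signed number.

-434

Baseline:
  Y = 150
  F = 75
  N = -13 + 3·150 − 75 = 362
  W = 232 − 2·150 + 5·75 − 4·362 = -1141
Policy A (Y + 31):
  Y = 150 + 31 = 181
  F = 75
  N = -13 + 3·181 − 75 = 455
  W = 232 − 2·181 + 5·75 − 4·455 = -1575
Change in W: -1575 − (-1141) = -434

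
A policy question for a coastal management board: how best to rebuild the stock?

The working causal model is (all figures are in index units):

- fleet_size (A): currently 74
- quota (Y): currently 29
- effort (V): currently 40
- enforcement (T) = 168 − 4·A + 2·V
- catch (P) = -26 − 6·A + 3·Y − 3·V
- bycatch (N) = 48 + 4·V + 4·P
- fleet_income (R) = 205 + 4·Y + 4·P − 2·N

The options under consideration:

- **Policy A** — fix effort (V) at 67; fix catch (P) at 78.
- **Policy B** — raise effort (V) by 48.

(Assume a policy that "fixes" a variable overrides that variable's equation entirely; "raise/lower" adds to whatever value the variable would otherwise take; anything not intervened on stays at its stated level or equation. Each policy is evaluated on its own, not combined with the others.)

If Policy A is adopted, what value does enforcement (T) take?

Policy A (V := 67, P := 78):
  A = 74
  V = 67
  T = 168 − 4·74 + 2·67 = 6

6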